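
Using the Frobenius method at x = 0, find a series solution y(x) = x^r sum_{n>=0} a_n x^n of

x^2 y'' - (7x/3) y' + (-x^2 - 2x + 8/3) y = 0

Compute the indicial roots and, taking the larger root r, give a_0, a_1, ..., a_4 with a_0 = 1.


Write in Frobenius form y'' + (p(x)/x) y' + (q(x)/x^2) y = 0:
  p(x) = -7/3,  q(x) = -x^2 - 2x + 8/3.
Indicial equation: r(r-1) + (-7/3) r + (8/3) = 0 -> roots r_1 = 2, r_2 = 4/3.
Take r = r_1 = 2. Let y(x) = x^r sum_{n>=0} a_n x^n with a_0 = 1.
Substitute y = x^r sum a_n x^n and match x^{r+n}. The recurrence is
  D(n) a_n - 2 a_{n-1} - 1 a_{n-2} = 0,  where D(n) = (r+n)(r+n-1) + (-7/3)(r+n) + (8/3).
  a_n = [2 a_{n-1} + 1 a_{n-2}] / D(n).
Since the indicial polynomial factors as (r - r_1)(r - r_2), D(n) = (r_1 + n - r_1)(r_1 + n - r_2) = n(n + 2/3).
Evaluating step by step (a_0 = 1):
  n = 1: D(1) = 1(1 + 2/3) = 5/3; numerator = 2(1) = 2; a_1 = (2)/(5/3) = 6/5
  n = 2: D(2) = 2(2 + 2/3) = 16/3; numerator = 2(6/5) + 1(1) = 17/5; a_2 = (17/5)/(16/3) = 51/80
  n = 3: D(3) = 3(3 + 2/3) = 11; numerator = 2(51/80) + 1(6/5) = 99/40; a_3 = (99/40)/(11) = 9/40
  n = 4: D(4) = 4(4 + 2/3) = 56/3; numerator = 2(9/40) + 1(51/80) = 87/80; a_4 = (87/80)/(56/3) = 261/4480

r = 2; a_0 = 1; a_1 = 6/5; a_2 = 51/80; a_3 = 9/40; a_4 = 261/4480


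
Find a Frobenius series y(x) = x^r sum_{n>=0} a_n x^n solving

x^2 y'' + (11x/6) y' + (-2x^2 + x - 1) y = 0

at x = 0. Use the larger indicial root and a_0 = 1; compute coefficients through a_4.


Write in Frobenius form y'' + (p(x)/x) y' + (q(x)/x^2) y = 0:
  p(x) = 11/6,  q(x) = -2x^2 + x - 1.
Indicial equation: r(r-1) + (11/6) r + (-1) = 0 -> roots r_1 = 2/3, r_2 = -3/2.
Take r = r_1 = 2/3. Let y(x) = x^r sum_{n>=0} a_n x^n with a_0 = 1.
Substitute y = x^r sum a_n x^n and match x^{r+n}. The recurrence is
  D(n) a_n + 1 a_{n-1} - 2 a_{n-2} = 0,  where D(n) = (r+n)(r+n-1) + (11/6)(r+n) + (-1).
  a_n = [-1 a_{n-1} + 2 a_{n-2}] / D(n).
Since the indicial polynomial factors as (r - r_1)(r - r_2), D(n) = (r_1 + n - r_1)(r_1 + n - r_2) = n(n + 13/6).
Evaluating step by step (a_0 = 1):
  n = 1: D(1) = 1(1 + 13/6) = 19/6; numerator = -1(1) = -1; a_1 = (-1)/(19/6) = -6/19
  n = 2: D(2) = 2(2 + 13/6) = 25/3; numerator = -1(-6/19) + 2(1) = 44/19; a_2 = (44/19)/(25/3) = 132/475
  n = 3: D(3) = 3(3 + 13/6) = 31/2; numerator = -1(132/475) + 2(-6/19) = -432/475; a_3 = (-432/475)/(31/2) = -864/14725
  n = 4: D(4) = 4(4 + 13/6) = 74/3; numerator = -1(-864/14725) + 2(132/475) = 9048/14725; a_4 = (9048/14725)/(74/3) = 13572/544825

r = 2/3; a_0 = 1; a_1 = -6/19; a_2 = 132/475; a_3 = -864/14725; a_4 = 13572/544825


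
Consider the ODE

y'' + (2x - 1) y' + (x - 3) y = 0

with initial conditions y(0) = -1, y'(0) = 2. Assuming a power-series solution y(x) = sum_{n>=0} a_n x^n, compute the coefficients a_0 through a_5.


Ansatz: y(x) = sum_{n>=0} a_n x^n, so y'(x) = sum_{n>=1} n a_n x^(n-1) and y''(x) = sum_{n>=2} n(n-1) a_n x^(n-2).
Substitute into P(x) y'' + Q(x) y' + R(x) y = 0 with P(x) = 1, Q(x) = 2x - 1, R(x) = x - 3, and match powers of x.
Initial conditions: a_0 = -1, a_1 = 2.
Setting the coefficient of each power of x to zero and solving order by order (substituting the coefficients already found):
  x^0: 2 a_2 - a_1 - 3 a_0 = 0  ->  2 a_2 = a_1 + 3 a_0 = -1  ->  a_2 = -1/2
  x^1: 6 a_3 - 2 a_2 - a_1 + a_0 = 0  ->  6 a_3 = 2 a_2 + a_1 - a_0 = 2  ->  a_3 = 1/3
  x^2: 12 a_4 - 3 a_3 + a_2 + a_1 = 0  ->  12 a_4 = 3 a_3 - a_2 - a_1 = -1/2  ->  a_4 = -1/24
  x^3: 20 a_5 - 4 a_4 + 3 a_3 + a_2 = 0  ->  20 a_5 = 4 a_4 - 3 a_3 - a_2 = -2/3  ->  a_5 = -1/30
Truncated series: y(x) = -1 + 2 x - (1/2) x^2 + (1/3) x^3 - (1/24) x^4 - (1/30) x^5 + O(x^6).

a_0 = -1; a_1 = 2; a_2 = -1/2; a_3 = 1/3; a_4 = -1/24; a_5 = -1/30


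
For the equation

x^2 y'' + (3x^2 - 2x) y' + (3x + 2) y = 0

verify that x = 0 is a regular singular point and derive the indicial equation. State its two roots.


Divide by x^2 to reach normal form y'' + P_1(x) y' + P_2(x) y = 0 with P_1(x) = 3 - 2/x and P_2(x) = 3/x + 2/x^2.
x = 0 is a singular point because the y'-coefficient 3 - 2/x has a pole at x = 0 and the y-coefficient 3/x + 2/x^2 has a pole at x = 0.
It is a regular singular point because x P_1(x) = p(x) = 3x - 2 and x^2 P_2(x) = q(x) = 3x + 2 are polynomials, hence analytic at x = 0.
p(0) = -2,  q(0) = 2.
Indicial equation: r(r-1) + p(0) r + q(0) = 0, i.e. r^2 + (p(0) - 1) r + q(0) = 0, i.e. r^2 - 3 r + 2 = 0.
Discriminant: (-3)^2 - 4(2) = 1, so r = (3 ± 1)/2.
Solving: r_1 = 2, r_2 = 1.

indicial: r^2 - 3 r + 2 = 0; roots r_1 = 2, r_2 = 1


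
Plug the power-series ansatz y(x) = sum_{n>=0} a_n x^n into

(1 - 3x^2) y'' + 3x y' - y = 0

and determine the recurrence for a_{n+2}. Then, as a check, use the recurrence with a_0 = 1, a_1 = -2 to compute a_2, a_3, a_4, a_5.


Substitute y = sum_n a_n x^n.
(1 - 3 x^2) y'' contributes (n+2)(n+1) a_{n+2} - 3 n(n-1) a_n at x^n.
3 x y'(x) contributes 3 n a_n at x^n.
-y(x) contributes -1 a_n at x^n.
Matching x^n: (n+2)(n+1) a_{n+2} + (-3 n(n-1) + 3 n - 1) a_n = 0.
Thus a_{n+2} = (3 n(n-1) - 3 n + 1) / ((n+1)(n+2)) * a_n.

Check with a_0 = 1, a_1 = -2 (apply the recurrence for n = 0, 1, 2, 3): a_0 = 1, a_1 = -2, a_2 = 1/2, a_3 = 2/3, a_4 = 1/24, a_5 = 1/3.

a_(n+2) = (3 n(n-1) - 3 n + 1) / ((n+1)(n+2)) * a_n; check: a_0 = 1, a_1 = -2, a_2 = 1/2, a_3 = 2/3, a_4 = 1/24, a_5 = 1/3


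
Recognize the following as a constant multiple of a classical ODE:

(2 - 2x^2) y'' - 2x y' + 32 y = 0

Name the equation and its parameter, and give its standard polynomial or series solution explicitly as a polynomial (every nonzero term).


All three coefficients share the factor 2; dividing through by 2 gives  (1 - x^2) y'' - x y' + 16 y = 0.
This matches the Chebyshev equation (1 - x^2) y'' - x y' + n^2 y = 0 (note the -x y' term, not -2x y') with n^2 = 16, so n = 4; the polynomial solution is T_4(x).
With y = sum_k a_k x^k, matching x^k gives (k+2)(k+1) a_{k+2} = (k^2 - n^2) a_k = (k - 4)(k + 4) a_k. The right side vanishes at k = 4, so the series with the parity of 4 terminates at degree 4.
Standard normalization: leading coefficient of T_n is 2^(n-1), so a_4 = 2^3 = 8. Work downward with a_k = (k+1)(k+2) a_{k+2} / ((k - 4)(k + 4)):
  a_2 = (3)(4)(8) / ((2 - 4)(2 + 4)) = 96/(-12) = -8
  a_0 = (1)(2)(-8) / ((0 - 4)(0 + 4)) = -16/(-16) = 1
Hence T_4(x) = 8 x^4 - 8 x^2 + 1.

T_4(x); series = 8 x^4 - 8 x^2 + 1


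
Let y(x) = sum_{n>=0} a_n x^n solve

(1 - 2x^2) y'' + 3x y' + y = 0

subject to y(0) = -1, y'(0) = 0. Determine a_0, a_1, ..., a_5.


Ansatz: y(x) = sum_{n>=0} a_n x^n, so y'(x) = sum_{n>=1} n a_n x^(n-1) and y''(x) = sum_{n>=2} n(n-1) a_n x^(n-2).
Substitute into P(x) y'' + Q(x) y' + R(x) y = 0 with P(x) = 1 - 2x^2, Q(x) = 3x, R(x) = 1, and match powers of x.
Initial conditions: a_0 = -1, a_1 = 0.
Setting the coefficient of each power of x to zero and solving order by order (substituting the coefficients already found):
  x^0: 2 a_2 + a_0 = 0  ->  2 a_2 = -a_0 = 1  ->  a_2 = 1/2
  x^1: 6 a_3 + 4 a_1 = 0  ->  6 a_3 = -4 a_1 = 0  ->  a_3 = 0
  x^2: 12 a_4 + 3 a_2 = 0  ->  12 a_4 = -3 a_2 = -3/2  ->  a_4 = -1/8
  x^3: 20 a_5 - 2 a_3 = 0  ->  20 a_5 = 2 a_3 = 0  ->  a_5 = 0
Truncated series: y(x) = -1 + (1/2) x^2 - (1/8) x^4 + O(x^6).

a_0 = -1; a_1 = 0; a_2 = 1/2; a_3 = 0; a_4 = -1/8; a_5 = 0


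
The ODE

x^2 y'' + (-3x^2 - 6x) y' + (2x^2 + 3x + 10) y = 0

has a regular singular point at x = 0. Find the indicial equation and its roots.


Divide by x^2 to reach normal form y'' + P_1(x) y' + P_2(x) y = 0 with P_1(x) = -3 - 6/x and P_2(x) = 2 + 3/x + 10/x^2.
x = 0 is a singular point because the y'-coefficient -3 - 6/x has a pole at x = 0 and the y-coefficient 2 + 3/x + 10/x^2 has a pole at x = 0.
It is a regular singular point because x P_1(x) = p(x) = -3x - 6 and x^2 P_2(x) = q(x) = 2x^2 + 3x + 10 are polynomials, hence analytic at x = 0.
p(0) = -6,  q(0) = 10.
Indicial equation: r(r-1) + p(0) r + q(0) = 0, i.e. r^2 + (p(0) - 1) r + q(0) = 0, i.e. r^2 - 7 r + 10 = 0.
Discriminant: (-7)^2 - 4(10) = 9, so r = (7 ± 3)/2.
Solving: r_1 = 5, r_2 = 2.

indicial: r^2 - 7 r + 10 = 0; roots r_1 = 5, r_2 = 2


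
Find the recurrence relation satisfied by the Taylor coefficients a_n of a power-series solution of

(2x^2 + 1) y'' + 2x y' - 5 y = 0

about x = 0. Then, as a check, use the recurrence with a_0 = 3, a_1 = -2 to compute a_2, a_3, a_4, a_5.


Substitute y = sum_n a_n x^n.
(1 + 2 x^2) y'' contributes (n+2)(n+1) a_{n+2} + 2 n(n-1) a_n at x^n.
2 x y'(x) contributes 2 n a_n at x^n.
-5 y(x) contributes -5 a_n at x^n.
Matching x^n: (n+2)(n+1) a_{n+2} + (2 n(n-1) + 2 n - 5) a_n = 0.
Thus a_{n+2} = (-2 n(n-1) - 2 n + 5) / ((n+1)(n+2)) * a_n.

Check with a_0 = 3, a_1 = -2 (apply the recurrence for n = 0, 1, 2, 3): a_0 = 3, a_1 = -2, a_2 = 15/2, a_3 = -1, a_4 = -15/8, a_5 = 13/20.

a_(n+2) = (-2 n(n-1) - 2 n + 5) / ((n+1)(n+2)) * a_n; check: a_0 = 3, a_1 = -2, a_2 = 15/2, a_3 = -1, a_4 = -15/8, a_5 = 13/20


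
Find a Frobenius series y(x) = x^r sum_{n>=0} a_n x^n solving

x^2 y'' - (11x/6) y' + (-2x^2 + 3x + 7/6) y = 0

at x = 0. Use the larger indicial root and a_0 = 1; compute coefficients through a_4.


Write in Frobenius form y'' + (p(x)/x) y' + (q(x)/x^2) y = 0:
  p(x) = -11/6,  q(x) = -2x^2 + 3x + 7/6.
Indicial equation: r(r-1) + (-11/6) r + (7/6) = 0 -> roots r_1 = 7/3, r_2 = 1/2.
Take r = r_1 = 7/3. Let y(x) = x^r sum_{n>=0} a_n x^n with a_0 = 1.
Substitute y = x^r sum a_n x^n and match x^{r+n}. The recurrence is
  D(n) a_n + 3 a_{n-1} - 2 a_{n-2} = 0,  where D(n) = (r+n)(r+n-1) + (-11/6)(r+n) + (7/6).
  a_n = [-3 a_{n-1} + 2 a_{n-2}] / D(n).
Since the indicial polynomial factors as (r - r_1)(r - r_2), D(n) = (r_1 + n - r_1)(r_1 + n - r_2) = n(n + 11/6).
Evaluating step by step (a_0 = 1):
  n = 1: D(1) = 1(1 + 11/6) = 17/6; numerator = -3(1) = -3; a_1 = (-3)/(17/6) = -18/17
  n = 2: D(2) = 2(2 + 11/6) = 23/3; numerator = -3(-18/17) + 2(1) = 88/17; a_2 = (88/17)/(23/3) = 264/391
  n = 3: D(3) = 3(3 + 11/6) = 29/2; numerator = -3(264/391) + 2(-18/17) = -1620/391; a_3 = (-1620/391)/(29/2) = -3240/11339
  n = 4: D(4) = 4(4 + 11/6) = 70/3; numerator = -3(-3240/11339) + 2(264/391) = 25032/11339; a_4 = (25032/11339)/(70/3) = 5364/56695

r = 7/3; a_0 = 1; a_1 = -18/17; a_2 = 264/391; a_3 = -3240/11339; a_4 = 5364/56695


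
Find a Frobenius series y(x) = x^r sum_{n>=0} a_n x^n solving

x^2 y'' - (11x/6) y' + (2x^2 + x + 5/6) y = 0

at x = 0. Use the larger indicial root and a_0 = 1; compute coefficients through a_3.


Write in Frobenius form y'' + (p(x)/x) y' + (q(x)/x^2) y = 0:
  p(x) = -11/6,  q(x) = 2x^2 + x + 5/6.
Indicial equation: r(r-1) + (-11/6) r + (5/6) = 0 -> roots r_1 = 5/2, r_2 = 1/3.
Take r = r_1 = 5/2. Let y(x) = x^r sum_{n>=0} a_n x^n with a_0 = 1.
Substitute y = x^r sum a_n x^n and match x^{r+n}. The recurrence is
  D(n) a_n + 1 a_{n-1} + 2 a_{n-2} = 0,  where D(n) = (r+n)(r+n-1) + (-11/6)(r+n) + (5/6).
  a_n = [-1 a_{n-1} - 2 a_{n-2}] / D(n).
Since the indicial polynomial factors as (r - r_1)(r - r_2), D(n) = (r_1 + n - r_1)(r_1 + n - r_2) = n(n + 13/6).
Evaluating step by step (a_0 = 1):
  n = 1: D(1) = 1(1 + 13/6) = 19/6; numerator = -1(1) = -1; a_1 = (-1)/(19/6) = -6/19
  n = 2: D(2) = 2(2 + 13/6) = 25/3; numerator = -1(-6/19) - 2(1) = -32/19; a_2 = (-32/19)/(25/3) = -96/475
  n = 3: D(3) = 3(3 + 13/6) = 31/2; numerator = -1(-96/475) - 2(-6/19) = 396/475; a_3 = (396/475)/(31/2) = 792/14725

r = 5/2; a_0 = 1; a_1 = -6/19; a_2 = -96/475; a_3 = 792/14725


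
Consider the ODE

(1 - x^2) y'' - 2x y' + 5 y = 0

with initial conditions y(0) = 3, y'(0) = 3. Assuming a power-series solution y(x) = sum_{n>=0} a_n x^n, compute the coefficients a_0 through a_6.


Ansatz: y(x) = sum_{n>=0} a_n x^n, so y'(x) = sum_{n>=1} n a_n x^(n-1) and y''(x) = sum_{n>=2} n(n-1) a_n x^(n-2).
Substitute into P(x) y'' + Q(x) y' + R(x) y = 0 with P(x) = 1 - x^2, Q(x) = -2x, R(x) = 5, and match powers of x.
Initial conditions: a_0 = 3, a_1 = 3.
Setting the coefficient of each power of x to zero and solving order by order (substituting the coefficients already found):
  x^0: 2 a_2 + 5 a_0 = 0  ->  2 a_2 = -5 a_0 = -15  ->  a_2 = -15/2
  x^1: 6 a_3 + 3 a_1 = 0  ->  6 a_3 = -3 a_1 = -9  ->  a_3 = -3/2
  x^2: 12 a_4 - a_2 = 0  ->  12 a_4 = a_2 = -15/2  ->  a_4 = -5/8
  x^3: 20 a_5 - 7 a_3 = 0  ->  20 a_5 = 7 a_3 = -21/2  ->  a_5 = -21/40
  x^4: 30 a_6 - 15 a_4 = 0  ->  30 a_6 = 15 a_4 = -75/8  ->  a_6 = -5/16
Truncated series: y(x) = 3 + 3 x - (15/2) x^2 - (3/2) x^3 - (5/8) x^4 - (21/40) x^5 - (5/16) x^6 + O(x^7).

a_0 = 3; a_1 = 3; a_2 = -15/2; a_3 = -3/2; a_4 = -5/8; a_5 = -21/40; a_6 = -5/16


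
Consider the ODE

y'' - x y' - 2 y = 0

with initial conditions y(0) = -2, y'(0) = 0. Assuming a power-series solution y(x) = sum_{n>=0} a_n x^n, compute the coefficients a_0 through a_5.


Ansatz: y(x) = sum_{n>=0} a_n x^n, so y'(x) = sum_{n>=1} n a_n x^(n-1) and y''(x) = sum_{n>=2} n(n-1) a_n x^(n-2).
Substitute into P(x) y'' + Q(x) y' + R(x) y = 0 with P(x) = 1, Q(x) = -x, R(x) = -2, and match powers of x.
Initial conditions: a_0 = -2, a_1 = 0.
Setting the coefficient of each power of x to zero and solving order by order (substituting the coefficients already found):
  x^0: 2 a_2 - 2 a_0 = 0  ->  2 a_2 = 2 a_0 = -4  ->  a_2 = -2
  x^1: 6 a_3 - 3 a_1 = 0  ->  6 a_3 = 3 a_1 = 0  ->  a_3 = 0
  x^2: 12 a_4 - 4 a_2 = 0  ->  12 a_4 = 4 a_2 = -8  ->  a_4 = -2/3
  x^3: 20 a_5 - 5 a_3 = 0  ->  20 a_5 = 5 a_3 = 0  ->  a_5 = 0
Truncated series: y(x) = -2 - 2 x^2 - (2/3) x^4 + O(x^6).

a_0 = -2; a_1 = 0; a_2 = -2; a_3 = 0; a_4 = -2/3; a_5 = 0


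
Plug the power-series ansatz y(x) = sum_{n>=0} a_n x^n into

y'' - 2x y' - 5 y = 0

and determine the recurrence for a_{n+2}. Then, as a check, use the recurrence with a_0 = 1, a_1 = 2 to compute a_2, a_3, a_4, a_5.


Substitute y = sum_n a_n x^n.
y''(x) has coefficient (n+2)(n+1) a_{n+2} at x^n;
-2 x y'(x) has coefficient -2 n a_n at x^n (shift);
-5 y(x) has coefficient -5 a_n at x^n.
Matching x^n: (n+2)(n+1) a_{n+2} + (-2n - 5) a_n = 0.
Thus a_{n+2} = (2n + 5) / ((n+1)(n+2)) * a_n.

Check with a_0 = 1, a_1 = 2 (apply the recurrence for n = 0, 1, 2, 3): a_0 = 1, a_1 = 2, a_2 = 5/2, a_3 = 7/3, a_4 = 15/8, a_5 = 77/60.

a_(n+2) = (2n + 5) / ((n+1)(n+2)) * a_n; check: a_0 = 1, a_1 = 2, a_2 = 5/2, a_3 = 7/3, a_4 = 15/8, a_5 = 77/60


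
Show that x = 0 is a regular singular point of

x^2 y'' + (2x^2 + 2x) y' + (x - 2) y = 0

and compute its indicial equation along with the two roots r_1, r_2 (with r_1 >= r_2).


Divide by x^2 to reach normal form y'' + P_1(x) y' + P_2(x) y = 0 with P_1(x) = 2 + 2/x and P_2(x) = 1/x - 2/x^2.
x = 0 is a singular point because the y'-coefficient 2 + 2/x has a pole at x = 0 and the y-coefficient 1/x - 2/x^2 has a pole at x = 0.
It is a regular singular point because x P_1(x) = p(x) = 2x + 2 and x^2 P_2(x) = q(x) = x - 2 are polynomials, hence analytic at x = 0.
p(0) = 2,  q(0) = -2.
Indicial equation: r(r-1) + p(0) r + q(0) = 0, i.e. r^2 + (p(0) - 1) r + q(0) = 0, i.e. r^2 + 1 r - 2 = 0.
Discriminant: (1)^2 - 4(-2) = 9, so r = (-1 ± 3)/2.
Solving: r_1 = 1, r_2 = -2.

indicial: r^2 + 1 r - 2 = 0; roots r_1 = 1, r_2 = -2


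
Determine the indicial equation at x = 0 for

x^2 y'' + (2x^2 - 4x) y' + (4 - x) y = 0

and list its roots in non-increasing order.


Divide by x^2 to reach normal form y'' + P_1(x) y' + P_2(x) y = 0 with P_1(x) = 2 - 4/x and P_2(x) = -1/x + 4/x^2.
x = 0 is a singular point because the y'-coefficient 2 - 4/x has a pole at x = 0 and the y-coefficient -1/x + 4/x^2 has a pole at x = 0.
It is a regular singular point because x P_1(x) = p(x) = 2x - 4 and x^2 P_2(x) = q(x) = 4 - x are polynomials, hence analytic at x = 0.
p(0) = -4,  q(0) = 4.
Indicial equation: r(r-1) + p(0) r + q(0) = 0, i.e. r^2 + (p(0) - 1) r + q(0) = 0, i.e. r^2 - 5 r + 4 = 0.
Discriminant: (-5)^2 - 4(4) = 9, so r = (5 ± 3)/2.
Solving: r_1 = 4, r_2 = 1.

indicial: r^2 - 5 r + 4 = 0; roots r_1 = 4, r_2 = 1


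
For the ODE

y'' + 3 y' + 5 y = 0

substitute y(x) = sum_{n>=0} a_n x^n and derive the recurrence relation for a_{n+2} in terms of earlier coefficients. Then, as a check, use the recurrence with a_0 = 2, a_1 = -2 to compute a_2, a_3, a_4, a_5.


Substitute y = sum_n a_n x^n.
y''(x) has coefficient (n+2)(n+1) a_{n+2} at x^n;
3 y'(x) has coefficient 3 (n+1) a_{n+1} at x^n;
5 y(x) has coefficient 5 a_n at x^n.
Matching x^n: (n+2)(n+1) a_{n+2} + 3 (n+1) a_{n+1} + 5 a_n = 0.
Thus a_{n+2} = [-3 (n+1) a_{n+1} - 5 a_n] / ((n+1)(n+2)).

Check with a_0 = 2, a_1 = -2 (apply the recurrence for n = 0, 1, 2, 3): a_0 = 2, a_1 = -2, a_2 = -2, a_3 = 11/3, a_4 = -23/12, a_5 = 7/30.

a_(n+2) = [-3 (n+1) a_(n+1) - 5 a_n] / ((n+1)(n+2)); check: a_0 = 2, a_1 = -2, a_2 = -2, a_3 = 11/3, a_4 = -23/12, a_5 = 7/30


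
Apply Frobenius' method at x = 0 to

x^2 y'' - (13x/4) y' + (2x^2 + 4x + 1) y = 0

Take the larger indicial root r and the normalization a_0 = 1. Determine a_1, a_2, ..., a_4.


Write in Frobenius form y'' + (p(x)/x) y' + (q(x)/x^2) y = 0:
  p(x) = -13/4,  q(x) = 2x^2 + 4x + 1.
Indicial equation: r(r-1) + (-13/4) r + (1) = 0 -> roots r_1 = 4, r_2 = 1/4.
Take r = r_1 = 4. Let y(x) = x^r sum_{n>=0} a_n x^n with a_0 = 1.
Substitute y = x^r sum a_n x^n and match x^{r+n}. The recurrence is
  D(n) a_n + 4 a_{n-1} + 2 a_{n-2} = 0,  where D(n) = (r+n)(r+n-1) + (-13/4)(r+n) + (1).
  a_n = [-4 a_{n-1} - 2 a_{n-2}] / D(n).
Since the indicial polynomial factors as (r - r_1)(r - r_2), D(n) = (r_1 + n - r_1)(r_1 + n - r_2) = n(n + 15/4).
Evaluating step by step (a_0 = 1):
  n = 1: D(1) = 1(1 + 15/4) = 19/4; numerator = -4(1) = -4; a_1 = (-4)/(19/4) = -16/19
  n = 2: D(2) = 2(2 + 15/4) = 23/2; numerator = -4(-16/19) - 2(1) = 26/19; a_2 = (26/19)/(23/2) = 52/437
  n = 3: D(3) = 3(3 + 15/4) = 81/4; numerator = -4(52/437) - 2(-16/19) = 528/437; a_3 = (528/437)/(81/4) = 704/11799
  n = 4: D(4) = 4(4 + 15/4) = 31; numerator = -4(704/11799) - 2(52/437) = -296/621; a_4 = (-296/621)/(31) = -296/19251

r = 4; a_0 = 1; a_1 = -16/19; a_2 = 52/437; a_3 = 704/11799; a_4 = -296/19251


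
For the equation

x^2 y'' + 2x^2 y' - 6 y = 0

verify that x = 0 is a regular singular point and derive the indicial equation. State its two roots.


Divide by x^2 to reach normal form y'' + P_1(x) y' + P_2(x) y = 0 with P_1(x) = 2 and P_2(x) = -6/x^2.
x = 0 is a singular point because the y-coefficient -6/x^2 has a pole at x = 0.
It is a regular singular point because x P_1(x) = p(x) = 2x and x^2 P_2(x) = q(x) = -6 are polynomials, hence analytic at x = 0.
p(0) = 0,  q(0) = -6.
Indicial equation: r(r-1) + p(0) r + q(0) = 0, i.e. r^2 + (p(0) - 1) r + q(0) = 0, i.e. r^2 - 1 r - 6 = 0.
Discriminant: (-1)^2 - 4(-6) = 25, so r = (1 ± 5)/2.
Solving: r_1 = 3, r_2 = -2.

indicial: r^2 - 1 r - 6 = 0; roots r_1 = 3, r_2 = -2


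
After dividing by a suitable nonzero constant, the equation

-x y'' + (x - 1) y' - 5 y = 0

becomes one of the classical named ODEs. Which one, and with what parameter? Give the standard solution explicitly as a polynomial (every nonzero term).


All three coefficients share the factor -1; dividing through by -1 gives  x y'' + (1 - x) y' + 5 y = 0.
This matches the Laguerre equation x y'' + (1 - x) y' + n y = 0 with n = 5; the polynomial solution is L_5(x).
With y = sum_k a_k x^k, matching x^k gives (k+1)k a_{k+1} + (k+1) a_{k+1} - k a_k + n a_k = 0, i.e. (k+1)^2 a_{k+1} = (k - n) a_k = (k - 5) a_k. The right side vanishes at k = 5, so the series terminates at degree 5.
Standard normalization L_n(0) = 1 gives a_0 = 1. Work upward with a_{k+1} = (k - 5) a_k / (k+1)^2:
  a_1 = (0 - 5)(1) / 1^2 = -5/1 = -5
  a_2 = (1 - 5)(-5) / 2^2 = 20/4 = 5
  a_3 = (2 - 5)(5) / 3^2 = -15/9 = -5/3
  a_4 = (3 - 5)(-5/3) / 4^2 = (10/3)/16 = 5/24
  a_5 = (4 - 5)(5/24) / 5^2 = (-5/24)/25 = -1/120
Hence L_5(x) = -x^5/120 + 5 x^4/24 - 5 x^3/3 + 5 x^2 - 5 x + 1.

L_5(x); series = -x^5/120 + 5 x^4/24 - 5 x^3/3 + 5 x^2 - 5 x + 1


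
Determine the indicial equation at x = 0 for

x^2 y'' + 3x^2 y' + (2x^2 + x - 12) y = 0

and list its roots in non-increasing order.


Divide by x^2 to reach normal form y'' + P_1(x) y' + P_2(x) y = 0 with P_1(x) = 3 and P_2(x) = 2 + 1/x - 12/x^2.
x = 0 is a singular point because the y-coefficient 2 + 1/x - 12/x^2 has a pole at x = 0.
It is a regular singular point because x P_1(x) = p(x) = 3x and x^2 P_2(x) = q(x) = 2x^2 + x - 12 are polynomials, hence analytic at x = 0.
p(0) = 0,  q(0) = -12.
Indicial equation: r(r-1) + p(0) r + q(0) = 0, i.e. r^2 + (p(0) - 1) r + q(0) = 0, i.e. r^2 - 1 r - 12 = 0.
Discriminant: (-1)^2 - 4(-12) = 49, so r = (1 ± 7)/2.
Solving: r_1 = 4, r_2 = -3.

indicial: r^2 - 1 r - 12 = 0; roots r_1 = 4, r_2 = -3


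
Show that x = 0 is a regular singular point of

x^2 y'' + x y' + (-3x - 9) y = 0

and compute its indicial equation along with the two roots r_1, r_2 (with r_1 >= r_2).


Divide by x^2 to reach normal form y'' + P_1(x) y' + P_2(x) y = 0 with P_1(x) = 1/x and P_2(x) = -3/x - 9/x^2.
x = 0 is a singular point because the y'-coefficient 1/x has a pole at x = 0 and the y-coefficient -3/x - 9/x^2 has a pole at x = 0.
It is a regular singular point because x P_1(x) = p(x) = 1 and x^2 P_2(x) = q(x) = -3x - 9 are polynomials, hence analytic at x = 0.
p(0) = 1,  q(0) = -9.
Indicial equation: r(r-1) + p(0) r + q(0) = 0, i.e. r^2 + (p(0) - 1) r + q(0) = 0, i.e. r^2 - 9 = 0.
Discriminant: (0)^2 - 4(-9) = 36, so r = (0 ± 6)/2.
Solving: r_1 = 3, r_2 = -3.

indicial: r^2 - 9 = 0; roots r_1 = 3, r_2 = -3


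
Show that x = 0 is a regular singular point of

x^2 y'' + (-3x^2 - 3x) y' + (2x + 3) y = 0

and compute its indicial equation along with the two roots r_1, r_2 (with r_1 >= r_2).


Divide by x^2 to reach normal form y'' + P_1(x) y' + P_2(x) y = 0 with P_1(x) = -3 - 3/x and P_2(x) = 2/x + 3/x^2.
x = 0 is a singular point because the y'-coefficient -3 - 3/x has a pole at x = 0 and the y-coefficient 2/x + 3/x^2 has a pole at x = 0.
It is a regular singular point because x P_1(x) = p(x) = -3x - 3 and x^2 P_2(x) = q(x) = 2x + 3 are polynomials, hence analytic at x = 0.
p(0) = -3,  q(0) = 3.
Indicial equation: r(r-1) + p(0) r + q(0) = 0, i.e. r^2 + (p(0) - 1) r + q(0) = 0, i.e. r^2 - 4 r + 3 = 0.
Discriminant: (-4)^2 - 4(3) = 4, so r = (4 ± 2)/2.
Solving: r_1 = 3, r_2 = 1.

indicial: r^2 - 4 r + 3 = 0; roots r_1 = 3, r_2 = 1


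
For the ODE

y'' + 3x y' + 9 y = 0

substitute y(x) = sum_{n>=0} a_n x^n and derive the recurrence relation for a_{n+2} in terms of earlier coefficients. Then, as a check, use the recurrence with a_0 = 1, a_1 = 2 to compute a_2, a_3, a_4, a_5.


Substitute y = sum_n a_n x^n.
y''(x) has coefficient (n+2)(n+1) a_{n+2} at x^n;
3 x y'(x) has coefficient 3 n a_n at x^n (shift);
9 y(x) has coefficient 9 a_n at x^n.
Matching x^n: (n+2)(n+1) a_{n+2} + (3n + 9) a_n = 0.
Thus a_{n+2} = (-3n - 9) / ((n+1)(n+2)) * a_n.

Check with a_0 = 1, a_1 = 2 (apply the recurrence for n = 0, 1, 2, 3): a_0 = 1, a_1 = 2, a_2 = -9/2, a_3 = -4, a_4 = 45/8, a_5 = 18/5.

a_(n+2) = (-3n - 9) / ((n+1)(n+2)) * a_n; check: a_0 = 1, a_1 = 2, a_2 = -9/2, a_3 = -4, a_4 = 45/8, a_5 = 18/5


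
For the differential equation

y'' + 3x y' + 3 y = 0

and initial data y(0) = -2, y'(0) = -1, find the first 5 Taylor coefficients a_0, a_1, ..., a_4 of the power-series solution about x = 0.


Ansatz: y(x) = sum_{n>=0} a_n x^n, so y'(x) = sum_{n>=1} n a_n x^(n-1) and y''(x) = sum_{n>=2} n(n-1) a_n x^(n-2).
Substitute into P(x) y'' + Q(x) y' + R(x) y = 0 with P(x) = 1, Q(x) = 3x, R(x) = 3, and match powers of x.
Initial conditions: a_0 = -2, a_1 = -1.
Setting the coefficient of each power of x to zero and solving order by order (substituting the coefficients already found):
  x^0: 2 a_2 + 3 a_0 = 0  ->  2 a_2 = -3 a_0 = 6  ->  a_2 = 3
  x^1: 6 a_3 + 6 a_1 = 0  ->  6 a_3 = -6 a_1 = 6  ->  a_3 = 1
  x^2: 12 a_4 + 9 a_2 = 0  ->  12 a_4 = -9 a_2 = -27  ->  a_4 = -9/4
Truncated series: y(x) = -2 - x + 3 x^2 + x^3 - (9/4) x^4 + O(x^5).

a_0 = -2; a_1 = -1; a_2 = 3; a_3 = 1; a_4 = -9/4


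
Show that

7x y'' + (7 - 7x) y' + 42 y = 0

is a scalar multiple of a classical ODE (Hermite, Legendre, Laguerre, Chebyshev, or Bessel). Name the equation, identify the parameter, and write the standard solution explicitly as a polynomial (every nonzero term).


All three coefficients share the factor 7; dividing through by 7 gives  x y'' + (1 - x) y' + 6 y = 0.
This matches the Laguerre equation x y'' + (1 - x) y' + n y = 0 with n = 6; the polynomial solution is L_6(x).
With y = sum_k a_k x^k, matching x^k gives (k+1)k a_{k+1} + (k+1) a_{k+1} - k a_k + n a_k = 0, i.e. (k+1)^2 a_{k+1} = (k - n) a_k = (k - 6) a_k. The right side vanishes at k = 6, so the series terminates at degree 6.
Standard normalization L_n(0) = 1 gives a_0 = 1. Work upward with a_{k+1} = (k - 6) a_k / (k+1)^2:
  a_1 = (0 - 6)(1) / 1^2 = -6/1 = -6
  a_2 = (1 - 6)(-6) / 2^2 = 30/4 = 15/2
  a_3 = (2 - 6)(15/2) / 3^2 = -30/9 = -10/3
  a_4 = (3 - 6)(-10/3) / 4^2 = 10/16 = 5/8
  a_5 = (4 - 6)(5/8) / 5^2 = (-5/4)/25 = -1/20
  a_6 = (5 - 6)(-1/20) / 6^2 = (1/20)/36 = 1/720
Hence L_6(x) = x^6/720 - x^5/20 + 5 x^4/8 - 10 x^3/3 + 15 x^2/2 - 6 x + 1.

L_6(x); series = x^6/720 - x^5/20 + 5 x^4/8 - 10 x^3/3 + 15 x^2/2 - 6 x + 1


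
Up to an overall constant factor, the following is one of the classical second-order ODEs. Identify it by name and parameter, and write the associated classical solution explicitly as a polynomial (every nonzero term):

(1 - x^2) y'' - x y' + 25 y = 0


The equation is already in a standard form:  (1 - x^2) y'' - x y' + 25 y = 0.
This matches the Chebyshev equation (1 - x^2) y'' - x y' + n^2 y = 0 (note the -x y' term, not -2x y') with n^2 = 25, so n = 5; the polynomial solution is T_5(x).
With y = sum_k a_k x^k, matching x^k gives (k+2)(k+1) a_{k+2} = (k^2 - n^2) a_k = (k - 5)(k + 5) a_k. The right side vanishes at k = 5, so the series with the parity of 5 terminates at degree 5.
Standard normalization: leading coefficient of T_n is 2^(n-1), so a_5 = 2^4 = 16. Work downward with a_k = (k+1)(k+2) a_{k+2} / ((k - 5)(k + 5)):
  a_3 = (4)(5)(16) / ((3 - 5)(3 + 5)) = 320/(-16) = -20
  a_1 = (2)(3)(-20) / ((1 - 5)(1 + 5)) = -120/(-24) = 5
Hence T_5(x) = 16 x^5 - 20 x^3 + 5 x.

T_5(x); series = 16 x^5 - 20 x^3 + 5 x


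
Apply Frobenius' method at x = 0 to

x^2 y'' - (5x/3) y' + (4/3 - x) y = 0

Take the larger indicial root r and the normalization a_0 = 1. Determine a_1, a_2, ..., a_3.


Write in Frobenius form y'' + (p(x)/x) y' + (q(x)/x^2) y = 0:
  p(x) = -5/3,  q(x) = 4/3 - x.
Indicial equation: r(r-1) + (-5/3) r + (4/3) = 0 -> roots r_1 = 2, r_2 = 2/3.
Take r = r_1 = 2. Let y(x) = x^r sum_{n>=0} a_n x^n with a_0 = 1.
Substitute y = x^r sum a_n x^n and match x^{r+n}. The recurrence is
  D(n) a_n - 1 a_{n-1} = 0,  where D(n) = (r+n)(r+n-1) + (-5/3)(r+n) + (4/3).
  a_n = 1 / D(n) * a_{n-1}.
Since the indicial polynomial factors as (r - r_1)(r - r_2), D(n) = (r_1 + n - r_1)(r_1 + n - r_2) = n(n + 4/3).
Evaluating step by step (a_0 = 1):
  n = 1: D(1) = 1(1 + 4/3) = 7/3; numerator = 1(1) = 1; a_1 = (1)/(7/3) = 3/7
  n = 2: D(2) = 2(2 + 4/3) = 20/3; numerator = 1(3/7) = 3/7; a_2 = (3/7)/(20/3) = 9/140
  n = 3: D(3) = 3(3 + 4/3) = 13; numerator = 1(9/140) = 9/140; a_3 = (9/140)/(13) = 9/1820

r = 2; a_0 = 1; a_1 = 3/7; a_2 = 9/140; a_3 = 9/1820


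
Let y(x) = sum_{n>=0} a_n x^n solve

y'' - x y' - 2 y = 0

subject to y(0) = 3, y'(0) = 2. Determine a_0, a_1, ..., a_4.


Ansatz: y(x) = sum_{n>=0} a_n x^n, so y'(x) = sum_{n>=1} n a_n x^(n-1) and y''(x) = sum_{n>=2} n(n-1) a_n x^(n-2).
Substitute into P(x) y'' + Q(x) y' + R(x) y = 0 with P(x) = 1, Q(x) = -x, R(x) = -2, and match powers of x.
Initial conditions: a_0 = 3, a_1 = 2.
Setting the coefficient of each power of x to zero and solving order by order (substituting the coefficients already found):
  x^0: 2 a_2 - 2 a_0 = 0  ->  2 a_2 = 2 a_0 = 6  ->  a_2 = 3
  x^1: 6 a_3 - 3 a_1 = 0  ->  6 a_3 = 3 a_1 = 6  ->  a_3 = 1
  x^2: 12 a_4 - 4 a_2 = 0  ->  12 a_4 = 4 a_2 = 12  ->  a_4 = 1
Truncated series: y(x) = 3 + 2 x + 3 x^2 + x^3 + x^4 + O(x^5).

a_0 = 3; a_1 = 2; a_2 = 3; a_3 = 1; a_4 = 1


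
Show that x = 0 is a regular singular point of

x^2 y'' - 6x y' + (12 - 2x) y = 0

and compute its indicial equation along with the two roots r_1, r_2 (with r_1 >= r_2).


Divide by x^2 to reach normal form y'' + P_1(x) y' + P_2(x) y = 0 with P_1(x) = -6/x and P_2(x) = -2/x + 12/x^2.
x = 0 is a singular point because the y'-coefficient -6/x has a pole at x = 0 and the y-coefficient -2/x + 12/x^2 has a pole at x = 0.
It is a regular singular point because x P_1(x) = p(x) = -6 and x^2 P_2(x) = q(x) = 12 - 2x are polynomials, hence analytic at x = 0.
p(0) = -6,  q(0) = 12.
Indicial equation: r(r-1) + p(0) r + q(0) = 0, i.e. r^2 + (p(0) - 1) r + q(0) = 0, i.e. r^2 - 7 r + 12 = 0.
Discriminant: (-7)^2 - 4(12) = 1, so r = (7 ± 1)/2.
Solving: r_1 = 4, r_2 = 3.

indicial: r^2 - 7 r + 12 = 0; roots r_1 = 4, r_2 = 3


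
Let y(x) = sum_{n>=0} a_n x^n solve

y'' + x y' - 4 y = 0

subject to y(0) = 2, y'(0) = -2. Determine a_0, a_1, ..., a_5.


Ansatz: y(x) = sum_{n>=0} a_n x^n, so y'(x) = sum_{n>=1} n a_n x^(n-1) and y''(x) = sum_{n>=2} n(n-1) a_n x^(n-2).
Substitute into P(x) y'' + Q(x) y' + R(x) y = 0 with P(x) = 1, Q(x) = x, R(x) = -4, and match powers of x.
Initial conditions: a_0 = 2, a_1 = -2.
Setting the coefficient of each power of x to zero and solving order by order (substituting the coefficients already found):
  x^0: 2 a_2 - 4 a_0 = 0  ->  2 a_2 = 4 a_0 = 8  ->  a_2 = 4
  x^1: 6 a_3 - 3 a_1 = 0  ->  6 a_3 = 3 a_1 = -6  ->  a_3 = -1
  x^2: 12 a_4 - 2 a_2 = 0  ->  12 a_4 = 2 a_2 = 8  ->  a_4 = 2/3
  x^3: 20 a_5 - a_3 = 0  ->  20 a_5 = a_3 = -1  ->  a_5 = -1/20
Truncated series: y(x) = 2 - 2 x + 4 x^2 - x^3 + (2/3) x^4 - (1/20) x^5 + O(x^6).

a_0 = 2; a_1 = -2; a_2 = 4; a_3 = -1; a_4 = 2/3; a_5 = -1/20


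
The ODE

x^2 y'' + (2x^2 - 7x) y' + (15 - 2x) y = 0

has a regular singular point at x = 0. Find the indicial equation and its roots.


Divide by x^2 to reach normal form y'' + P_1(x) y' + P_2(x) y = 0 with P_1(x) = 2 - 7/x and P_2(x) = -2/x + 15/x^2.
x = 0 is a singular point because the y'-coefficient 2 - 7/x has a pole at x = 0 and the y-coefficient -2/x + 15/x^2 has a pole at x = 0.
It is a regular singular point because x P_1(x) = p(x) = 2x - 7 and x^2 P_2(x) = q(x) = 15 - 2x are polynomials, hence analytic at x = 0.
p(0) = -7,  q(0) = 15.
Indicial equation: r(r-1) + p(0) r + q(0) = 0, i.e. r^2 + (p(0) - 1) r + q(0) = 0, i.e. r^2 - 8 r + 15 = 0.
Discriminant: (-8)^2 - 4(15) = 4, so r = (8 ± 2)/2.
Solving: r_1 = 5, r_2 = 3.

indicial: r^2 - 8 r + 15 = 0; roots r_1 = 5, r_2 = 3


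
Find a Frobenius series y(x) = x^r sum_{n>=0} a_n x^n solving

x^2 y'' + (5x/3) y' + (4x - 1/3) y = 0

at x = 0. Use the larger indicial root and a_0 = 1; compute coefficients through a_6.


Write in Frobenius form y'' + (p(x)/x) y' + (q(x)/x^2) y = 0:
  p(x) = 5/3,  q(x) = 4x - 1/3.
Indicial equation: r(r-1) + (5/3) r + (-1/3) = 0 -> roots r_1 = 1/3, r_2 = -1.
Take r = r_1 = 1/3. Let y(x) = x^r sum_{n>=0} a_n x^n with a_0 = 1.
Substitute y = x^r sum a_n x^n and match x^{r+n}. The recurrence is
  D(n) a_n + 4 a_{n-1} = 0,  where D(n) = (r+n)(r+n-1) + (5/3)(r+n) + (-1/3).
  a_n = -4 / D(n) * a_{n-1}.
Since the indicial polynomial factors as (r - r_1)(r - r_2), D(n) = (r_1 + n - r_1)(r_1 + n - r_2) = n(n + 4/3).
Evaluating step by step (a_0 = 1):
  n = 1: D(1) = 1(1 + 4/3) = 7/3; numerator = -4(1) = -4; a_1 = (-4)/(7/3) = -12/7
  n = 2: D(2) = 2(2 + 4/3) = 20/3; numerator = -4(-12/7) = 48/7; a_2 = (48/7)/(20/3) = 36/35
  n = 3: D(3) = 3(3 + 4/3) = 13; numerator = -4(36/35) = -144/35; a_3 = (-144/35)/(13) = -144/455
  n = 4: D(4) = 4(4 + 4/3) = 64/3; numerator = -4(-144/455) = 576/455; a_4 = (576/455)/(64/3) = 27/455
  n = 5: D(5) = 5(5 + 4/3) = 95/3; numerator = -4(27/455) = -108/455; a_5 = (-108/455)/(95/3) = -324/43225
  n = 6: D(6) = 6(6 + 4/3) = 44; numerator = -4(-324/43225) = 1296/43225; a_6 = (1296/43225)/(44) = 324/475475

r = 1/3; a_0 = 1; a_1 = -12/7; a_2 = 36/35; a_3 = -144/455; a_4 = 27/455; a_5 = -324/43225; a_6 = 324/475475


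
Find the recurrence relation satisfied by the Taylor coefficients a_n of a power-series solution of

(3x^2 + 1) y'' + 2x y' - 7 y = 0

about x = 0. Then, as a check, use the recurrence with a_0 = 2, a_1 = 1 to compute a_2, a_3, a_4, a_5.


Substitute y = sum_n a_n x^n.
(1 + 3 x^2) y'' contributes (n+2)(n+1) a_{n+2} + 3 n(n-1) a_n at x^n.
2 x y'(x) contributes 2 n a_n at x^n.
-7 y(x) contributes -7 a_n at x^n.
Matching x^n: (n+2)(n+1) a_{n+2} + (3 n(n-1) + 2 n - 7) a_n = 0.
Thus a_{n+2} = (-3 n(n-1) - 2 n + 7) / ((n+1)(n+2)) * a_n.

Check with a_0 = 2, a_1 = 1 (apply the recurrence for n = 0, 1, 2, 3): a_0 = 2, a_1 = 1, a_2 = 7, a_3 = 5/6, a_4 = -7/4, a_5 = -17/24.

a_(n+2) = (-3 n(n-1) - 2 n + 7) / ((n+1)(n+2)) * a_n; check: a_0 = 2, a_1 = 1, a_2 = 7, a_3 = 5/6, a_4 = -7/4, a_5 = -17/24


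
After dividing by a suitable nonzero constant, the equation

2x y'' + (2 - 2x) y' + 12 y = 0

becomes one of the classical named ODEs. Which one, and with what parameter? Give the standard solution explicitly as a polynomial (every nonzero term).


All three coefficients share the factor 2; dividing through by 2 gives  x y'' + (1 - x) y' + 6 y = 0.
This matches the Laguerre equation x y'' + (1 - x) y' + n y = 0 with n = 6; the polynomial solution is L_6(x).
With y = sum_k a_k x^k, matching x^k gives (k+1)k a_{k+1} + (k+1) a_{k+1} - k a_k + n a_k = 0, i.e. (k+1)^2 a_{k+1} = (k - n) a_k = (k - 6) a_k. The right side vanishes at k = 6, so the series terminates at degree 6.
Standard normalization L_n(0) = 1 gives a_0 = 1. Work upward with a_{k+1} = (k - 6) a_k / (k+1)^2:
  a_1 = (0 - 6)(1) / 1^2 = -6/1 = -6
  a_2 = (1 - 6)(-6) / 2^2 = 30/4 = 15/2
  a_3 = (2 - 6)(15/2) / 3^2 = -30/9 = -10/3
  a_4 = (3 - 6)(-10/3) / 4^2 = 10/16 = 5/8
  a_5 = (4 - 6)(5/8) / 5^2 = (-5/4)/25 = -1/20
  a_6 = (5 - 6)(-1/20) / 6^2 = (1/20)/36 = 1/720
Hence L_6(x) = x^6/720 - x^5/20 + 5 x^4/8 - 10 x^3/3 + 15 x^2/2 - 6 x + 1.

L_6(x); series = x^6/720 - x^5/20 + 5 x^4/8 - 10 x^3/3 + 15 x^2/2 - 6 x + 1


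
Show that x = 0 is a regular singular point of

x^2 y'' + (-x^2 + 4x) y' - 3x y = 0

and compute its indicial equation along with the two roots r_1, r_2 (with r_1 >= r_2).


Divide by x^2 to reach normal form y'' + P_1(x) y' + P_2(x) y = 0 with P_1(x) = -1 + 4/x and P_2(x) = -3/x.
x = 0 is a singular point because the y'-coefficient -1 + 4/x has a pole at x = 0 and the y-coefficient -3/x has a pole at x = 0.
It is a regular singular point because x P_1(x) = p(x) = 4 - x and x^2 P_2(x) = q(x) = -3x are polynomials, hence analytic at x = 0.
p(0) = 4,  q(0) = 0.
Indicial equation: r(r-1) + p(0) r + q(0) = 0, i.e. r^2 + (p(0) - 1) r + q(0) = 0, i.e. r^2 + 3 r = 0.
Discriminant: (3)^2 - 4(0) = 9, so r = (-3 ± 3)/2.
Solving: r_1 = 0, r_2 = -3.

indicial: r^2 + 3 r = 0; roots r_1 = 0, r_2 = -3


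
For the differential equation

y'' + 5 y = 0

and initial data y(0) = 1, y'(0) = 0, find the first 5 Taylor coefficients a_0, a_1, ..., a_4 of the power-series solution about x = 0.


Ansatz: y(x) = sum_{n>=0} a_n x^n, so y'(x) = sum_{n>=1} n a_n x^(n-1) and y''(x) = sum_{n>=2} n(n-1) a_n x^(n-2).
Substitute into P(x) y'' + Q(x) y' + R(x) y = 0 with P(x) = 1, Q(x) = 0, R(x) = 5, and match powers of x.
Initial conditions: a_0 = 1, a_1 = 0.
Setting the coefficient of each power of x to zero and solving order by order (substituting the coefficients already found):
  x^0: 2 a_2 + 5 a_0 = 0  ->  2 a_2 = -5 a_0 = -5  ->  a_2 = -5/2
  x^1: 6 a_3 + 5 a_1 = 0  ->  6 a_3 = -5 a_1 = 0  ->  a_3 = 0
  x^2: 12 a_4 + 5 a_2 = 0  ->  12 a_4 = -5 a_2 = 25/2  ->  a_4 = 25/24
Truncated series: y(x) = 1 - (5/2) x^2 + (25/24) x^4 + O(x^5).

a_0 = 1; a_1 = 0; a_2 = -5/2; a_3 = 0; a_4 = 25/24


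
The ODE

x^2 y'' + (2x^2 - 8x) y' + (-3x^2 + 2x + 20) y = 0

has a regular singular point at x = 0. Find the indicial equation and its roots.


Divide by x^2 to reach normal form y'' + P_1(x) y' + P_2(x) y = 0 with P_1(x) = 2 - 8/x and P_2(x) = -3 + 2/x + 20/x^2.
x = 0 is a singular point because the y'-coefficient 2 - 8/x has a pole at x = 0 and the y-coefficient -3 + 2/x + 20/x^2 has a pole at x = 0.
It is a regular singular point because x P_1(x) = p(x) = 2x - 8 and x^2 P_2(x) = q(x) = -3x^2 + 2x + 20 are polynomials, hence analytic at x = 0.
p(0) = -8,  q(0) = 20.
Indicial equation: r(r-1) + p(0) r + q(0) = 0, i.e. r^2 + (p(0) - 1) r + q(0) = 0, i.e. r^2 - 9 r + 20 = 0.
Discriminant: (-9)^2 - 4(20) = 1, so r = (9 ± 1)/2.
Solving: r_1 = 5, r_2 = 4.

indicial: r^2 - 9 r + 20 = 0; roots r_1 = 5, r_2 = 4


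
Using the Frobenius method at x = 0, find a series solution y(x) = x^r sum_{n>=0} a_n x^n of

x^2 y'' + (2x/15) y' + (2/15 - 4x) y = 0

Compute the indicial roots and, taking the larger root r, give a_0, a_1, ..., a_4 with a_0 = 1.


Write in Frobenius form y'' + (p(x)/x) y' + (q(x)/x^2) y = 0:
  p(x) = 2/15,  q(x) = 2/15 - 4x.
Indicial equation: r(r-1) + (2/15) r + (2/15) = 0 -> roots r_1 = 2/3, r_2 = 1/5.
Take r = r_1 = 2/3. Let y(x) = x^r sum_{n>=0} a_n x^n with a_0 = 1.
Substitute y = x^r sum a_n x^n and match x^{r+n}. The recurrence is
  D(n) a_n - 4 a_{n-1} = 0,  where D(n) = (r+n)(r+n-1) + (2/15)(r+n) + (2/15).
  a_n = 4 / D(n) * a_{n-1}.
Since the indicial polynomial factors as (r - r_1)(r - r_2), D(n) = (r_1 + n - r_1)(r_1 + n - r_2) = n(n + 7/15).
Evaluating step by step (a_0 = 1):
  n = 1: D(1) = 1(1 + 7/15) = 22/15; numerator = 4(1) = 4; a_1 = (4)/(22/15) = 30/11
  n = 2: D(2) = 2(2 + 7/15) = 74/15; numerator = 4(30/11) = 120/11; a_2 = (120/11)/(74/15) = 900/407
  n = 3: D(3) = 3(3 + 7/15) = 52/5; numerator = 4(900/407) = 3600/407; a_3 = (3600/407)/(52/5) = 4500/5291
  n = 4: D(4) = 4(4 + 7/15) = 268/15; numerator = 4(4500/5291) = 18000/5291; a_4 = (18000/5291)/(268/15) = 67500/354497

r = 2/3; a_0 = 1; a_1 = 30/11; a_2 = 900/407; a_3 = 4500/5291; a_4 = 67500/354497


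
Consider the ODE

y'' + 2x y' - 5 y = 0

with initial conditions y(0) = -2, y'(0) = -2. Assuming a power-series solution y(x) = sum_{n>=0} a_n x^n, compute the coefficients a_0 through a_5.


Ansatz: y(x) = sum_{n>=0} a_n x^n, so y'(x) = sum_{n>=1} n a_n x^(n-1) and y''(x) = sum_{n>=2} n(n-1) a_n x^(n-2).
Substitute into P(x) y'' + Q(x) y' + R(x) y = 0 with P(x) = 1, Q(x) = 2x, R(x) = -5, and match powers of x.
Initial conditions: a_0 = -2, a_1 = -2.
Setting the coefficient of each power of x to zero and solving order by order (substituting the coefficients already found):
  x^0: 2 a_2 - 5 a_0 = 0  ->  2 a_2 = 5 a_0 = -10  ->  a_2 = -5
  x^1: 6 a_3 - 3 a_1 = 0  ->  6 a_3 = 3 a_1 = -6  ->  a_3 = -1
  x^2: 12 a_4 - a_2 = 0  ->  12 a_4 = a_2 = -5  ->  a_4 = -5/12
  x^3: 20 a_5 + a_3 = 0  ->  20 a_5 = -a_3 = 1  ->  a_5 = 1/20
Truncated series: y(x) = -2 - 2 x - 5 x^2 - x^3 - (5/12) x^4 + (1/20) x^5 + O(x^6).

a_0 = -2; a_1 = -2; a_2 = -5; a_3 = -1; a_4 = -5/12; a_5 = 1/20


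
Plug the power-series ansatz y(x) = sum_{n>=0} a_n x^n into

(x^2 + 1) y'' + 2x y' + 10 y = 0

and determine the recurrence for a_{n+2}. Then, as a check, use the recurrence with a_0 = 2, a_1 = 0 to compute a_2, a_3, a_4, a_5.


Substitute y = sum_n a_n x^n.
(1 + 1 x^2) y'' contributes (n+2)(n+1) a_{n+2} + n(n-1) a_n at x^n.
2 x y'(x) contributes 2 n a_n at x^n.
10 y(x) contributes 10 a_n at x^n.
Matching x^n: (n+2)(n+1) a_{n+2} + (n(n-1) + 2 n + 10) a_n = 0.
Thus a_{n+2} = (-n(n-1) - 2 n - 10) / ((n+1)(n+2)) * a_n.

Check with a_0 = 2, a_1 = 0 (apply the recurrence for n = 0, 1, 2, 3): a_0 = 2, a_1 = 0, a_2 = -10, a_3 = 0, a_4 = 40/3, a_5 = 0.

a_(n+2) = (-n(n-1) - 2 n - 10) / ((n+1)(n+2)) * a_n; check: a_0 = 2, a_1 = 0, a_2 = -10, a_3 = 0, a_4 = 40/3, a_5 = 0


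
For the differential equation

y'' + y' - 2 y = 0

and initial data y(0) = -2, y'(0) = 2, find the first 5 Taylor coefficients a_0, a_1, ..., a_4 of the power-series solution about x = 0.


Ansatz: y(x) = sum_{n>=0} a_n x^n, so y'(x) = sum_{n>=1} n a_n x^(n-1) and y''(x) = sum_{n>=2} n(n-1) a_n x^(n-2).
Substitute into P(x) y'' + Q(x) y' + R(x) y = 0 with P(x) = 1, Q(x) = 1, R(x) = -2, and match powers of x.
Initial conditions: a_0 = -2, a_1 = 2.
Setting the coefficient of each power of x to zero and solving order by order (substituting the coefficients already found):
  x^0: 2 a_2 + a_1 - 2 a_0 = 0  ->  2 a_2 = -a_1 + 2 a_0 = -6  ->  a_2 = -3
  x^1: 6 a_3 + 2 a_2 - 2 a_1 = 0  ->  6 a_3 = -2 a_2 + 2 a_1 = 10  ->  a_3 = 5/3
  x^2: 12 a_4 + 3 a_3 - 2 a_2 = 0  ->  12 a_4 = -3 a_3 + 2 a_2 = -11  ->  a_4 = -11/12
Truncated series: y(x) = -2 + 2 x - 3 x^2 + (5/3) x^3 - (11/12) x^4 + O(x^5).

a_0 = -2; a_1 = 2; a_2 = -3; a_3 = 5/3; a_4 = -11/12
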